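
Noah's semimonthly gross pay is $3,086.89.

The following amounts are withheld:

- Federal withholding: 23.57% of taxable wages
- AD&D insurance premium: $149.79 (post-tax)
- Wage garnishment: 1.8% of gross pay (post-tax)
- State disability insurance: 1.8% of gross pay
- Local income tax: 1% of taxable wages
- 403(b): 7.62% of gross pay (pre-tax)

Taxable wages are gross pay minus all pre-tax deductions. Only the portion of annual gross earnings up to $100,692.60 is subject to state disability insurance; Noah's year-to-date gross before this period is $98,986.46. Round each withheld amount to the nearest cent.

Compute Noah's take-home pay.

$1,914.95

403(b): $3,086.89 × 0.0762 = $235.22
Taxable wages = $3,086.89 − $235.22 = $2,851.67
Local income tax: $2,851.67 × 0.01 = $28.52
Federal withholding: $2,851.67 × 0.2357 = $672.14
State disability insurance: only $100,692.60 − $98,986.46 = $1,706.14 of this check is subject → $1,706.14 × 0.018 = $30.71
Wage garnishment: $3,086.89 × 0.018 = $55.56
AD&D insurance premium: $149.79
Total deductions = $235.22 + $28.52 + $672.14 + $30.71 + $55.56 + $149.79 = $1,171.94
Net pay = $3,086.89 − $1,171.94 = $1,914.95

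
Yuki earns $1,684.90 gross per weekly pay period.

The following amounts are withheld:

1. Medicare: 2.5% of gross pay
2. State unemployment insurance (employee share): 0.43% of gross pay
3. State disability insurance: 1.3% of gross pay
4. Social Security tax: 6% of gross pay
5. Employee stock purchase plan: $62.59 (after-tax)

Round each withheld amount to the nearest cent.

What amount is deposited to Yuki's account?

$1,449.95

Social Security tax: $1,684.90 × 0.06 = $101.09
State disability insurance: $1,684.90 × 0.013 = $21.90
Medicare: $1,684.90 × 0.025 = $42.12
State unemployment insurance (employee share): $1,684.90 × 0.0043 = $7.25
Employee stock purchase plan: $62.59
Total deductions = $101.09 + $21.90 + $42.12 + $7.25 + $62.59 = $234.95
Net pay = $1,684.90 − $234.95 = $1,449.95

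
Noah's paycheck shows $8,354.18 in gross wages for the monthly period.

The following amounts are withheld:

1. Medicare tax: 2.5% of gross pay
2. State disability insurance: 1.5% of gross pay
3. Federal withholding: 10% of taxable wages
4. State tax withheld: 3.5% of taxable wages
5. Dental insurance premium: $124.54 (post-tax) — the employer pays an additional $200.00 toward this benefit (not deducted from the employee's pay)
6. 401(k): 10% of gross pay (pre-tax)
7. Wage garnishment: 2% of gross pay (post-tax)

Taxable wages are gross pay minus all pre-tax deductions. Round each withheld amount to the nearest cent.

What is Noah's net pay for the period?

$5,877.94

401(k): $8,354.18 × 0.1 = $835.42
Taxable wages = $8,354.18 − $835.42 = $7,518.76
State tax withheld: $7,518.76 × 0.035 = $263.16
Federal withholding: $7,518.76 × 0.1 = $751.88
State disability insurance: $8,354.18 × 0.015 = $125.31
Medicare tax: $8,354.18 × 0.025 = $208.85
Dental insurance premium: $124.54
Wage garnishment: $8,354.18 × 0.02 = $167.08
(Employer's $200.00 toward dental insurance premium is not withheld from the employee.)
Total deductions = $835.42 + $263.16 + $751.88 + $125.31 + $208.85 + $124.54 + $167.08 = $2,476.24
Net pay = $8,354.18 − $2,476.24 = $5,877.94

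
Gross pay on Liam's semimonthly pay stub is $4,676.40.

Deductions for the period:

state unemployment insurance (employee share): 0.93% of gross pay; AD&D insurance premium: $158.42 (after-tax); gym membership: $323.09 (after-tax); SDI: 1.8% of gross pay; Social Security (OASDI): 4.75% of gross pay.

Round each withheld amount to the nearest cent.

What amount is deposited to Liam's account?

SDI: $4,676.40 × 0.018 = $84.18
State unemployment insurance (employee share): $4,676.40 × 0.0093 = $43.49
Social Security (OASDI): $4,676.40 × 0.0475 = $222.13
Gym membership: $323.09
AD&D insurance premium: $158.42
Total deductions = $84.18 + $43.49 + $222.13 + $323.09 + $158.42 = $831.31
Net pay = $4,676.40 − $831.31 = $3,845.09

$3,845.09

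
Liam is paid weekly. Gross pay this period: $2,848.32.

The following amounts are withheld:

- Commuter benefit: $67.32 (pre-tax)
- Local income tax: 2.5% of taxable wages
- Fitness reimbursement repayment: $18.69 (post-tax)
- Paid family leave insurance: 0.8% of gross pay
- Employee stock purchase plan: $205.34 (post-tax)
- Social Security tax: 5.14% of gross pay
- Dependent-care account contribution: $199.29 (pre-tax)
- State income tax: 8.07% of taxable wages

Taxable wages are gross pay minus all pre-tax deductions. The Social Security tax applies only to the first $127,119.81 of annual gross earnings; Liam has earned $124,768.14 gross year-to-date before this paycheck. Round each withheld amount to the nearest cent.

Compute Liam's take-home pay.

Commuter benefit: $67.32
Dependent-care account contribution: $199.29
Pre-tax total = $67.32 + $199.29 = $266.61
Taxable wages = $2,848.32 − $266.61 = $2,581.71
State income tax: $2,581.71 × 0.0807 = $208.34
Local income tax: $2,581.71 × 0.025 = $64.54
Social Security tax: only $127,119.81 − $124,768.14 = $2,351.67 of this check is subject → $2,351.67 × 0.0514 = $120.88
Paid family leave insurance: $2,848.32 × 0.008 = $22.79
Fitness reimbursement repayment: $18.69
Employee stock purchase plan: $205.34
Total deductions = $67.32 + $199.29 + $208.34 + $64.54 + $120.88 + $22.79 + $18.69 + $205.34 = $907.19
Net pay = $2,848.32 − $907.19 = $1,941.13

$1,941.13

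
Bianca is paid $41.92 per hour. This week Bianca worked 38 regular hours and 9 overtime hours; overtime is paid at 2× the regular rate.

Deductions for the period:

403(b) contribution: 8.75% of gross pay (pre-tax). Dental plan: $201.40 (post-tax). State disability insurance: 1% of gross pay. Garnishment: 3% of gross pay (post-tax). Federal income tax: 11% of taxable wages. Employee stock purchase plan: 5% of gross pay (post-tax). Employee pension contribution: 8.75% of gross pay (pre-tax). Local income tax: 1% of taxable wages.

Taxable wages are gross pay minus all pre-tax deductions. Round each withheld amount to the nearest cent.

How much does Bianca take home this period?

Regular pay: 38 × $41.92 = $1,592.96
Overtime pay: 9 × $41.92 × 2 = $754.56
Gross pay = $1,592.96 + $754.56 = $2,347.52
Employee pension contribution: $2,347.52 × 0.0875 = $205.41
403(b) contribution: $2,347.52 × 0.0875 = $205.41
Pre-tax total = $205.41 + $205.41 = $410.82
Taxable wages = $2,347.52 − $410.82 = $1,936.70
Local income tax: $1,936.70 × 0.01 = $19.37
Federal income tax: $1,936.70 × 0.11 = $213.04
State disability insurance: $2,347.52 × 0.01 = $23.48
Dental plan: $201.40
Employee stock purchase plan: $2,347.52 × 0.05 = $117.38
Garnishment: $2,347.52 × 0.03 = $70.43
Total deductions = $205.41 + $205.41 + $19.37 + $213.04 + $23.48 + $201.40 + $117.38 + $70.43 = $1,055.92
Net pay = $2,347.52 − $1,055.92 = $1,291.60

$1,291.60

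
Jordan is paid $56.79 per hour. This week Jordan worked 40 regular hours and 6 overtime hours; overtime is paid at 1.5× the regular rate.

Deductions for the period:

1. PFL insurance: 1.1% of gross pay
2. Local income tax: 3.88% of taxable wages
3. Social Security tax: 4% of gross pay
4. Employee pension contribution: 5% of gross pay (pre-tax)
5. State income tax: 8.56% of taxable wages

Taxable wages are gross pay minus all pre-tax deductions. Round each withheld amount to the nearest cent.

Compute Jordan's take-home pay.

$2,172.79

Regular pay: 40 × $56.79 = $2,271.60
Overtime pay: 6 × $56.79 × 1.5 = $511.11
Gross pay = $2,271.60 + $511.11 = $2,782.71
Employee pension contribution: $2,782.71 × 0.05 = $139.14
Taxable wages = $2,782.71 − $139.14 = $2,643.57
Local income tax: $2,643.57 × 0.0388 = $102.57
State income tax: $2,643.57 × 0.0856 = $226.29
PFL insurance: $2,782.71 × 0.011 = $30.61
Social Security tax: $2,782.71 × 0.04 = $111.31
Total deductions = $139.14 + $102.57 + $226.29 + $30.61 + $111.31 = $609.92
Net pay = $2,782.71 − $609.92 = $2,172.79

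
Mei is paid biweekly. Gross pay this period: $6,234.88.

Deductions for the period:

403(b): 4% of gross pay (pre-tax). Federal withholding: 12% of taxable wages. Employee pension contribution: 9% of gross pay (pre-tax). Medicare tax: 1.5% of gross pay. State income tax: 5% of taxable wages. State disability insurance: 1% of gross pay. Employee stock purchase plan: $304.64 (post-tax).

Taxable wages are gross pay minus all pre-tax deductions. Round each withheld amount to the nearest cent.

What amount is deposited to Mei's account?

$4,041.69

Employee pension contribution: $6,234.88 × 0.09 = $561.14
403(b): $6,234.88 × 0.04 = $249.40
Pre-tax total = $561.14 + $249.40 = $810.54
Taxable wages = $6,234.88 − $810.54 = $5,424.34
Federal withholding: $5,424.34 × 0.12 = $650.92
State income tax: $5,424.34 × 0.05 = $271.22
State disability insurance: $6,234.88 × 0.01 = $62.35
Medicare tax: $6,234.88 × 0.015 = $93.52
Employee stock purchase plan: $304.64
Total deductions = $561.14 + $249.40 + $650.92 + $271.22 + $62.35 + $93.52 + $304.64 = $2,193.19
Net pay = $6,234.88 − $2,193.19 = $4,041.69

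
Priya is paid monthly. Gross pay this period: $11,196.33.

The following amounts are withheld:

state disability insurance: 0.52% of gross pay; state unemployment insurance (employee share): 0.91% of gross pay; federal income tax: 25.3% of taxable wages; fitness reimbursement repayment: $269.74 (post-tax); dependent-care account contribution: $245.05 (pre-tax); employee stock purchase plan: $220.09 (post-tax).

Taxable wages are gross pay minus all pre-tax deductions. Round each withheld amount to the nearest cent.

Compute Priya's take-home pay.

$7,530.67

Dependent-care account contribution: $245.05
Taxable wages = $11,196.33 − $245.05 = $10,951.28
Federal income tax: $10,951.28 × 0.253 = $2,770.67
State unemployment insurance (employee share): $11,196.33 × 0.0091 = $101.89
State disability insurance: $11,196.33 × 0.0052 = $58.22
Employee stock purchase plan: $220.09
Fitness reimbursement repayment: $269.74
Total deductions = $245.05 + $2,770.67 + $101.89 + $58.22 + $220.09 + $269.74 = $3,665.66
Net pay = $11,196.33 − $3,665.66 = $7,530.67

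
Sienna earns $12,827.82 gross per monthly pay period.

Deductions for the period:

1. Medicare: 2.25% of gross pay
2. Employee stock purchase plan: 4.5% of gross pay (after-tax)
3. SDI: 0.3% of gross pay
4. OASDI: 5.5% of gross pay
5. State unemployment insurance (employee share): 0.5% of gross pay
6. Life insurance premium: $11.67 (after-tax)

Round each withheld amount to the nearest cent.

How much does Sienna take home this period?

SDI: $12,827.82 × 0.003 = $38.48
Medicare: $12,827.82 × 0.0225 = $288.63
State unemployment insurance (employee share): $12,827.82 × 0.005 = $64.14
OASDI: $12,827.82 × 0.055 = $705.53
Employee stock purchase plan: $12,827.82 × 0.045 = $577.25
Life insurance premium: $11.67
Total deductions = $38.48 + $288.63 + $64.14 + $705.53 + $577.25 + $11.67 = $1,685.70
Net pay = $12,827.82 − $1,685.70 = $11,142.12

$11,142.12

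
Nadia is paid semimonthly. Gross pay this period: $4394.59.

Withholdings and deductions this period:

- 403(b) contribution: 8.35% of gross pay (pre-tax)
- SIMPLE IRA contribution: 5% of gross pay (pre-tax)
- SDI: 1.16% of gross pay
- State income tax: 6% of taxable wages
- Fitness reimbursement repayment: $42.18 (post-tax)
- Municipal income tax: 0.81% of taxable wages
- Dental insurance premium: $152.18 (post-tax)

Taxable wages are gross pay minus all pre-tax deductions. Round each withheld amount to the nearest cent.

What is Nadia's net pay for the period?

$3303.26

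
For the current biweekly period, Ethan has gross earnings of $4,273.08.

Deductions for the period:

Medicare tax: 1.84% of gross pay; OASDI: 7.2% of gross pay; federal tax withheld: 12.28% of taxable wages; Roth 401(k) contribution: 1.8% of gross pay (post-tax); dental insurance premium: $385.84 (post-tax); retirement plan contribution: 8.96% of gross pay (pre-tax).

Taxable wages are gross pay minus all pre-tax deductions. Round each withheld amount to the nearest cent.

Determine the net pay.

$2,563.45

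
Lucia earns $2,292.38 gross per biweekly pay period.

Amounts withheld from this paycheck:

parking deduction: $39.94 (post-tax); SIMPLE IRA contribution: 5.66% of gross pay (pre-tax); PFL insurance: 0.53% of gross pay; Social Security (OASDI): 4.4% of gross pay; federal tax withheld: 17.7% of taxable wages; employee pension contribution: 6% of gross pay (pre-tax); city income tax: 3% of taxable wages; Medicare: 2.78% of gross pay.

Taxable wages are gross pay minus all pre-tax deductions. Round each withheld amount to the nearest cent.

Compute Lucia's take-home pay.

Employee pension contribution: $2,292.38 × 0.06 = $137.54
SIMPLE IRA contribution: $2,292.38 × 0.0566 = $129.75
Pre-tax total = $137.54 + $129.75 = $267.29
Taxable wages = $2,292.38 − $267.29 = $2,025.09
Federal tax withheld: $2,025.09 × 0.177 = $358.44
City income tax: $2,025.09 × 0.03 = $60.75
Medicare: $2,292.38 × 0.0278 = $63.73
Social Security (OASDI): $2,292.38 × 0.044 = $100.86
PFL insurance: $2,292.38 × 0.0053 = $12.15
Parking deduction: $39.94
Total deductions = $137.54 + $129.75 + $358.44 + $60.75 + $63.73 + $100.86 + $12.15 + $39.94 = $903.16
Net pay = $2,292.38 − $903.16 = $1,389.22

$1,389.22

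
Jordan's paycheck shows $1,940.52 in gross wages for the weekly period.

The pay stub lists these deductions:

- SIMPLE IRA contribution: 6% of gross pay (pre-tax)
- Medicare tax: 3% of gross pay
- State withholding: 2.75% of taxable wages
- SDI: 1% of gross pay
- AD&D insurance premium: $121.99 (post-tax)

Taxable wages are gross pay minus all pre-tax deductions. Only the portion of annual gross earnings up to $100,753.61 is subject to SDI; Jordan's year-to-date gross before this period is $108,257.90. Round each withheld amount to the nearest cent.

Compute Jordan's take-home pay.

$1,593.72

SIMPLE IRA contribution: $1,940.52 × 0.06 = $116.43
Taxable wages = $1,940.52 − $116.43 = $1,824.09
State withholding: $1,824.09 × 0.0275 = $50.16
SDI: annual cap $100,753.61 already reached (YTD $108,257.90), so $0.00
Medicare tax: $1,940.52 × 0.03 = $58.22
AD&D insurance premium: $121.99
Total deductions = $116.43 + $50.16 + $0.00 + $58.22 + $121.99 = $346.80
Net pay = $1,940.52 − $346.80 = $1,593.72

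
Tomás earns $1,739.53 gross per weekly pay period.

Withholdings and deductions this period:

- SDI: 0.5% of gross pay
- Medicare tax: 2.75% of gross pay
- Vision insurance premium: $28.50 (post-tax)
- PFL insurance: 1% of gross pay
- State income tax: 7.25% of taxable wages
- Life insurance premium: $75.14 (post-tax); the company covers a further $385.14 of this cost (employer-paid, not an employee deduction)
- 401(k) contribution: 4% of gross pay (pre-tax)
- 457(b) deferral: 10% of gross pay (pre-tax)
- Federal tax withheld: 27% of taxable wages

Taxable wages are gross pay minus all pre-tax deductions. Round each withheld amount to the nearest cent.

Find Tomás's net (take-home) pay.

457(b) deferral: $1,739.53 × 0.1 = $173.95
401(k) contribution: $1,739.53 × 0.04 = $69.58
Pre-tax total = $173.95 + $69.58 = $243.53
Taxable wages = $1,739.53 − $243.53 = $1,496.00
State income tax: $1,496.00 × 0.0725 = $108.46
Federal tax withheld: $1,496.00 × 0.27 = $403.92
PFL insurance: $1,739.53 × 0.01 = $17.40
Medicare tax: $1,739.53 × 0.0275 = $47.84
SDI: $1,739.53 × 0.005 = $8.70
Life insurance premium: $75.14
Vision insurance premium: $28.50
(Employer's $385.14 toward life insurance premium is not withheld from the employee.)
Total deductions = $173.95 + $69.58 + $108.46 + $403.92 + $17.40 + $47.84 + $8.70 + $75.14 + $28.50 = $933.49
Net pay = $1,739.53 − $933.49 = $806.04

$806.04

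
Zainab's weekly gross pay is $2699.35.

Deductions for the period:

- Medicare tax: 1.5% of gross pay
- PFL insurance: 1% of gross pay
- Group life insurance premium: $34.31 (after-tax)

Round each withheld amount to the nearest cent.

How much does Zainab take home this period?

$2597.56

PFL insurance: $2699.35 × 0.01 = $26.99
Medicare tax: $2699.35 × 0.015 = $40.49
Group life insurance premium: $34.31
Total deductions = $26.99 + $40.49 + $34.31 = $101.79
Net pay = $2699.35 − $101.79 = $2597.56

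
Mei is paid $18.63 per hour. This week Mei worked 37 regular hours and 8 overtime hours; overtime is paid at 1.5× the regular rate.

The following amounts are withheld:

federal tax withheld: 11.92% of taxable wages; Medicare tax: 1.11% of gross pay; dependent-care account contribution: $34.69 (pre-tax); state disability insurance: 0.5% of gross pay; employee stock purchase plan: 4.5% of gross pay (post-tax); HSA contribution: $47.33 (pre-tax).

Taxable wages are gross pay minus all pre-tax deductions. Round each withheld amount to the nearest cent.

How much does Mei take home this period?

$676.04

Regular pay: 37 × $18.63 = $689.31
Overtime pay: 8 × $18.63 × 1.5 = $223.56
Gross pay = $689.31 + $223.56 = $912.87
HSA contribution: $47.33
Dependent-care account contribution: $34.69
Pre-tax total = $47.33 + $34.69 = $82.02
Taxable wages = $912.87 − $82.02 = $830.85
Federal tax withheld: $830.85 × 0.1192 = $99.04
State disability insurance: $912.87 × 0.005 = $4.56
Medicare tax: $912.87 × 0.0111 = $10.13
Employee stock purchase plan: $912.87 × 0.045 = $41.08
Total deductions = $47.33 + $34.69 + $99.04 + $4.56 + $10.13 + $41.08 = $236.83
Net pay = $912.87 − $236.83 = $676.04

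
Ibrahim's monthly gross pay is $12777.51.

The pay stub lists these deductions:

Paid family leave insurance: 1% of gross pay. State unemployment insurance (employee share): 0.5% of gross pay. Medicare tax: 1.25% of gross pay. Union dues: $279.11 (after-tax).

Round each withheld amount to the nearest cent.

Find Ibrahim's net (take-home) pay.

$12147.01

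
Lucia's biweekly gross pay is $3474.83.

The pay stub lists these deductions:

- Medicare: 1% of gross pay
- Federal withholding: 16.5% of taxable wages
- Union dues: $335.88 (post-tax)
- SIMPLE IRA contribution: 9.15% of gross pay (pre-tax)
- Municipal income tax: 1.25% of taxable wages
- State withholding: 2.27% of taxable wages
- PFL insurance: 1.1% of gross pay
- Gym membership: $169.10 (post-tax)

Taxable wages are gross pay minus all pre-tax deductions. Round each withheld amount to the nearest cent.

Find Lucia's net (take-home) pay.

$1946.92

SIMPLE IRA contribution: $3474.83 × 0.0915 = $317.95
Taxable wages = $3474.83 − $317.95 = $3156.88
Federal withholding: $3156.88 × 0.165 = $520.89
State withholding: $3156.88 × 0.0227 = $71.66
Municipal income tax: $3156.88 × 0.0125 = $39.46
PFL insurance: $3474.83 × 0.011 = $38.22
Medicare: $3474.83 × 0.01 = $34.75
Gym membership: $169.10
Union dues: $335.88
Total deductions = $317.95 + $520.89 + $71.66 + $39.46 + $38.22 + $34.75 + $169.10 + $335.88 = $1527.91
Net pay = $3474.83 − $1527.91 = $1946.92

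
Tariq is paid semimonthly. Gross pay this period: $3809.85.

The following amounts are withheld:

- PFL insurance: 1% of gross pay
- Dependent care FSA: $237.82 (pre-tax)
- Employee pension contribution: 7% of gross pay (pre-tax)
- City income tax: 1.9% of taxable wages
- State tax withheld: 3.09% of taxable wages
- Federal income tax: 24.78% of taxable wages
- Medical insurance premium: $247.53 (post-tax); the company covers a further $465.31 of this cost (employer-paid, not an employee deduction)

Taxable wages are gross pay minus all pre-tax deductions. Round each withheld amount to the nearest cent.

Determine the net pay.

Dependent care FSA: $237.82
Employee pension contribution: $3809.85 × 0.07 = $266.69
Pre-tax total = $237.82 + $266.69 = $504.51
Taxable wages = $3809.85 − $504.51 = $3305.34
State tax withheld: $3305.34 × 0.0309 = $102.14
City income tax: $3305.34 × 0.019 = $62.80
Federal income tax: $3305.34 × 0.2478 = $819.06
PFL insurance: $3809.85 × 0.01 = $38.10
Medical insurance premium: $247.53
(Employer's $465.31 toward medical insurance premium is not withheld from the employee.)
Total deductions = $237.82 + $266.69 + $102.14 + $62.80 + $819.06 + $38.10 + $247.53 = $1774.14
Net pay = $3809.85 − $1774.14 = $2035.71

$2035.71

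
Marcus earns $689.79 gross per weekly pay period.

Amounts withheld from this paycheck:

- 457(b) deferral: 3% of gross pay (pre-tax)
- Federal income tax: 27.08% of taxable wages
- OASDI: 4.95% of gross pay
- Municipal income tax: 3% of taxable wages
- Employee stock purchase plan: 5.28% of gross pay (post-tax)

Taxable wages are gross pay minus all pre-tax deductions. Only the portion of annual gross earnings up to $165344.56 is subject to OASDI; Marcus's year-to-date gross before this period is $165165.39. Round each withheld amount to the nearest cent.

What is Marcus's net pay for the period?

457(b) deferral: $689.79 × 0.03 = $20.69
Taxable wages = $689.79 − $20.69 = $669.10
Municipal income tax: $669.10 × 0.03 = $20.07
Federal income tax: $669.10 × 0.2708 = $181.19
OASDI: only $165344.56 − $165165.39 = $179.17 of this check is subject → $179.17 × 0.0495 = $8.87
Employee stock purchase plan: $689.79 × 0.0528 = $36.42
Total deductions = $20.69 + $20.07 + $181.19 + $8.87 + $36.42 = $267.24
Net pay = $689.79 − $267.24 = $422.55

$422.55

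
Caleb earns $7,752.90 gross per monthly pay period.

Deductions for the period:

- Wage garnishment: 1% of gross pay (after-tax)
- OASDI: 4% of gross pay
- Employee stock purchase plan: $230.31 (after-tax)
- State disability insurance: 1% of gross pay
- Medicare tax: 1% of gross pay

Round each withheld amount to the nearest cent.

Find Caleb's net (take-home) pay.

$6,979.88

Medicare tax: $7,752.90 × 0.01 = $77.53
OASDI: $7,752.90 × 0.04 = $310.12
State disability insurance: $7,752.90 × 0.01 = $77.53
Wage garnishment: $7,752.90 × 0.01 = $77.53
Employee stock purchase plan: $230.31
Total deductions = $77.53 + $310.12 + $77.53 + $77.53 + $230.31 = $773.02
Net pay = $7,752.90 − $773.02 = $6,979.88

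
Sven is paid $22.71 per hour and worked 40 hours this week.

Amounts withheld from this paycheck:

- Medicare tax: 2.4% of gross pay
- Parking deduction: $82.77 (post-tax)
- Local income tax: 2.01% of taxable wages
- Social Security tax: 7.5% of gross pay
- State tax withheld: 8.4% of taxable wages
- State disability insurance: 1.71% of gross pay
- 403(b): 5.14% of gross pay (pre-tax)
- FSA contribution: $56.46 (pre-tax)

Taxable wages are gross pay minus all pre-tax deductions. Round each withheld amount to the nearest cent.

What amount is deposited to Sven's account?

$533.19

Gross pay: 40 × $22.71 = $908.40
403(b): $908.40 × 0.0514 = $46.69
FSA contribution: $56.46
Pre-tax total = $46.69 + $56.46 = $103.15
Taxable wages = $908.40 − $103.15 = $805.25
State tax withheld: $805.25 × 0.084 = $67.64
Local income tax: $805.25 × 0.0201 = $16.19
State disability insurance: $908.40 × 0.0171 = $15.53
Social Security tax: $908.40 × 0.075 = $68.13
Medicare tax: $908.40 × 0.024 = $21.80
Parking deduction: $82.77
Total deductions = $46.69 + $56.46 + $67.64 + $16.19 + $15.53 + $68.13 + $21.80 + $82.77 = $375.21
Net pay = $908.40 − $375.21 = $533.19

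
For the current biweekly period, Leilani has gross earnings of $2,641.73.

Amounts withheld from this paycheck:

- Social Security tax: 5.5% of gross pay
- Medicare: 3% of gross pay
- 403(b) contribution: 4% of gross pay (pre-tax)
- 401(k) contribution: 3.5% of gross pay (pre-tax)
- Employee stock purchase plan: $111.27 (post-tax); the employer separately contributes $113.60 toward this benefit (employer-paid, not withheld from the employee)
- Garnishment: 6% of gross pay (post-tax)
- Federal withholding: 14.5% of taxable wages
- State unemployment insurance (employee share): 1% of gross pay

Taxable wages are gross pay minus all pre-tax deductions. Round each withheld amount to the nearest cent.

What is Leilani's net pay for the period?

$1,568.54

403(b) contribution: $2,641.73 × 0.04 = $105.67
401(k) contribution: $2,641.73 × 0.035 = $92.46
Pre-tax total = $105.67 + $92.46 = $198.13
Taxable wages = $2,641.73 − $198.13 = $2,443.60
Federal withholding: $2,443.60 × 0.145 = $354.32
Medicare: $2,641.73 × 0.03 = $79.25
Social Security tax: $2,641.73 × 0.055 = $145.30
State unemployment insurance (employee share): $2,641.73 × 0.01 = $26.42
Employee stock purchase plan: $111.27
Garnishment: $2,641.73 × 0.06 = $158.50
(Employer's $113.60 toward employee stock purchase plan is not withheld from the employee.)
Total deductions = $105.67 + $92.46 + $354.32 + $79.25 + $145.30 + $26.42 + $111.27 + $158.50 = $1,073.19
Net pay = $2,641.73 − $1,073.19 = $1,568.54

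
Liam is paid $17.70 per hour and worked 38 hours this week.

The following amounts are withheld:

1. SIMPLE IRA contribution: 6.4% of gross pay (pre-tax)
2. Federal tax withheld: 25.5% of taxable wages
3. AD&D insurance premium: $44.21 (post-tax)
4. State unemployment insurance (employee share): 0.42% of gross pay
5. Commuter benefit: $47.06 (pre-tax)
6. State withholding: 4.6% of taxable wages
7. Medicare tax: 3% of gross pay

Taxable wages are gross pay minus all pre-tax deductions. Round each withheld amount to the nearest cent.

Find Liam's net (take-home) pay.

Gross pay: 38 × $17.70 = $672.60
SIMPLE IRA contribution: $672.60 × 0.064 = $43.05
Commuter benefit: $47.06
Pre-tax total = $43.05 + $47.06 = $90.11
Taxable wages = $672.60 − $90.11 = $582.49
Federal tax withheld: $582.49 × 0.255 = $148.53
State withholding: $582.49 × 0.046 = $26.79
Medicare tax: $672.60 × 0.03 = $20.18
State unemployment insurance (employee share): $672.60 × 0.0042 = $2.82
AD&D insurance premium: $44.21
Total deductions = $43.05 + $47.06 + $148.53 + $26.79 + $20.18 + $2.82 + $44.21 = $332.64
Net pay = $672.60 − $332.64 = $339.96

$339.96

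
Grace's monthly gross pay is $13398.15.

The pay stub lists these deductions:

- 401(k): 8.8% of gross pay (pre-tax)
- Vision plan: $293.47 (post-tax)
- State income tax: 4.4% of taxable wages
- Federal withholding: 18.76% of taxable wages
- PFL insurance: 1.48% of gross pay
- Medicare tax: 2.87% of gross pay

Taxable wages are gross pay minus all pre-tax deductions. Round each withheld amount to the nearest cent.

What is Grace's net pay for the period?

401(k): $13398.15 × 0.088 = $1179.04
Taxable wages = $13398.15 − $1179.04 = $12219.11
State income tax: $12219.11 × 0.044 = $537.64
Federal withholding: $12219.11 × 0.1876 = $2292.31
Medicare tax: $13398.15 × 0.0287 = $384.53
PFL insurance: $13398.15 × 0.0148 = $198.29
Vision plan: $293.47
Total deductions = $1179.04 + $537.64 + $2292.31 + $384.53 + $198.29 + $293.47 = $4885.28
Net pay = $13398.15 − $4885.28 = $8512.87

$8512.87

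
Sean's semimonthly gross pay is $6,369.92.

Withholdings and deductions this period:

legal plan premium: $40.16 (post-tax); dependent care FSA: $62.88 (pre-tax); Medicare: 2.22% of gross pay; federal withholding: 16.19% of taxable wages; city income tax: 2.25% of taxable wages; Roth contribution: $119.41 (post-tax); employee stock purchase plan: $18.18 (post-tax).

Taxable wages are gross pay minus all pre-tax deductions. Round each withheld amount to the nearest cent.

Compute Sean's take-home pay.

$4,824.86

Dependent care FSA: $62.88
Taxable wages = $6,369.92 − $62.88 = $6,307.04
City income tax: $6,307.04 × 0.0225 = $141.91
Federal withholding: $6,307.04 × 0.1619 = $1,021.11
Medicare: $6,369.92 × 0.0222 = $141.41
Legal plan premium: $40.16
Employee stock purchase plan: $18.18
Roth contribution: $119.41
Total deductions = $62.88 + $141.91 + $1,021.11 + $141.41 + $40.16 + $18.18 + $119.41 = $1,545.06
Net pay = $6,369.92 − $1,545.06 = $4,824.86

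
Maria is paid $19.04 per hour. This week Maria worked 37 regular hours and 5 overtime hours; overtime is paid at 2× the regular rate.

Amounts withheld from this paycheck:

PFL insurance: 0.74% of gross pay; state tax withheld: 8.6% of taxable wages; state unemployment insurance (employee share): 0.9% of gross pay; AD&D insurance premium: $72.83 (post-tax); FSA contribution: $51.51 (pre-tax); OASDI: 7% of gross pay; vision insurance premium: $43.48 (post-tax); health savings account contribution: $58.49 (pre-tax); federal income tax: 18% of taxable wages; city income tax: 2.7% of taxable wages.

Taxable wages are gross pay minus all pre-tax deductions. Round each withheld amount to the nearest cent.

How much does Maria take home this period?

$361.29

Regular pay: 37 × $19.04 = $704.48
Overtime pay: 5 × $19.04 × 2 = $190.40
Gross pay = $704.48 + $190.40 = $894.88
Health savings account contribution: $58.49
FSA contribution: $51.51
Pre-tax total = $58.49 + $51.51 = $110.00
Taxable wages = $894.88 − $110.00 = $784.88
Federal income tax: $784.88 × 0.18 = $141.28
City income tax: $784.88 × 0.027 = $21.19
State tax withheld: $784.88 × 0.086 = $67.50
State unemployment insurance (employee share): $894.88 × 0.009 = $8.05
OASDI: $894.88 × 0.07 = $62.64
PFL insurance: $894.88 × 0.0074 = $6.62
Vision insurance premium: $43.48
AD&D insurance premium: $72.83
Total deductions = $58.49 + $51.51 + $141.28 + $21.19 + $67.50 + $8.05 + $62.64 + $6.62 + $43.48 + $72.83 = $533.59
Net pay = $894.88 − $533.59 = $361.29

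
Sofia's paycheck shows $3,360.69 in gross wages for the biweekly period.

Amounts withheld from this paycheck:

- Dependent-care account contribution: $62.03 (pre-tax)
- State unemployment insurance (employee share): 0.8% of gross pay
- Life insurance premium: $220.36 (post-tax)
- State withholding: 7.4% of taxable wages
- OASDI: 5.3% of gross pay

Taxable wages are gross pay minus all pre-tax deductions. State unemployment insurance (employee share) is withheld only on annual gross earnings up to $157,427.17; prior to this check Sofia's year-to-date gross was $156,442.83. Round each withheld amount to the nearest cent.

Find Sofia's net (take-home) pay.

Dependent-care account contribution: $62.03
Taxable wages = $3,360.69 − $62.03 = $3,298.66
State withholding: $3,298.66 × 0.074 = $244.10
State unemployment insurance (employee share): only $157,427.17 − $156,442.83 = $984.34 of this check is subject → $984.34 × 0.008 = $7.87
OASDI: $3,360.69 × 0.053 = $178.12
Life insurance premium: $220.36
Total deductions = $62.03 + $244.10 + $7.87 + $178.12 + $220.36 = $712.48
Net pay = $3,360.69 − $712.48 = $2,648.21

$2,648.21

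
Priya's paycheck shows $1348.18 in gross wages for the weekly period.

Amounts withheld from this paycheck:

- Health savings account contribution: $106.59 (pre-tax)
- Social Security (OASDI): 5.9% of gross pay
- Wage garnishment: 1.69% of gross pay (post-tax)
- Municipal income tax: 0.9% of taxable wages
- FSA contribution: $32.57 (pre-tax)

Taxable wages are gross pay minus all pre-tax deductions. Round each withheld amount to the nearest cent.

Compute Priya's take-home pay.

$1095.82

Health savings account contribution: $106.59
FSA contribution: $32.57
Pre-tax total = $106.59 + $32.57 = $139.16
Taxable wages = $1348.18 − $139.16 = $1209.02
Municipal income tax: $1209.02 × 0.009 = $10.88
Social Security (OASDI): $1348.18 × 0.059 = $79.54
Wage garnishment: $1348.18 × 0.0169 = $22.78
Total deductions = $106.59 + $32.57 + $10.88 + $79.54 + $22.78 = $252.36
Net pay = $1348.18 − $252.36 = $1095.82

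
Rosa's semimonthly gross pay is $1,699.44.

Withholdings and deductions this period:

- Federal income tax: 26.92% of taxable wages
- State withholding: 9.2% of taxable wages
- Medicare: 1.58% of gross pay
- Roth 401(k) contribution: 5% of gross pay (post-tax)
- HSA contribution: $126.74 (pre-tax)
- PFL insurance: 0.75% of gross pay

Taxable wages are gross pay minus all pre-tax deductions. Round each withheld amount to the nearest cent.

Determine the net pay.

HSA contribution: $126.74
Taxable wages = $1,699.44 − $126.74 = $1,572.70
State withholding: $1,572.70 × 0.092 = $144.69
Federal income tax: $1,572.70 × 0.2692 = $423.37
PFL insurance: $1,699.44 × 0.0075 = $12.75
Medicare: $1,699.44 × 0.0158 = $26.85
Roth 401(k) contribution: $1,699.44 × 0.05 = $84.97
Total deductions = $126.74 + $144.69 + $423.37 + $12.75 + $26.85 + $84.97 = $819.37
Net pay = $1,699.44 − $819.37 = $880.07

$880.07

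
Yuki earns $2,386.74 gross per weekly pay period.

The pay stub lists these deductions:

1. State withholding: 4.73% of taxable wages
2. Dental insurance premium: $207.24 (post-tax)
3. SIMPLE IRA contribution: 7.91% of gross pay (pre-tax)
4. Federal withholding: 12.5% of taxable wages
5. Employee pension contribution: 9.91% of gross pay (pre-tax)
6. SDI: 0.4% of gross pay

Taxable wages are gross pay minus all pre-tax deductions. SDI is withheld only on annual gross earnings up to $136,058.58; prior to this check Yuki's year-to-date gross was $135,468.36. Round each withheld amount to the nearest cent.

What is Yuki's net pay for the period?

$1,413.86

Employee pension contribution: $2,386.74 × 0.0991 = $236.53
SIMPLE IRA contribution: $2,386.74 × 0.0791 = $188.79
Pre-tax total = $236.53 + $188.79 = $425.32
Taxable wages = $2,386.74 − $425.32 = $1,961.42
Federal withholding: $1,961.42 × 0.125 = $245.18
State withholding: $1,961.42 × 0.0473 = $92.78
SDI: only $136,058.58 − $135,468.36 = $590.22 of this check is subject → $590.22 × 0.004 = $2.36
Dental insurance premium: $207.24
Total deductions = $236.53 + $188.79 + $245.18 + $92.78 + $2.36 + $207.24 = $972.88
Net pay = $2,386.74 − $972.88 = $1,413.86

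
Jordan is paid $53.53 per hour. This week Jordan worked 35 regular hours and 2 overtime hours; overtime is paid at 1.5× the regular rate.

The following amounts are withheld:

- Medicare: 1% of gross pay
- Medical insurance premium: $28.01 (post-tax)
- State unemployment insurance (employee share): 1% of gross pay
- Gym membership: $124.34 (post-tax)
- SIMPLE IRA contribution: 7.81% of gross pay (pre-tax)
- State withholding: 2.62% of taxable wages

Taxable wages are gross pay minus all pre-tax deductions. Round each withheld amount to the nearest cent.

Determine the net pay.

Regular pay: 35 × $53.53 = $1873.55
Overtime pay: 2 × $53.53 × 1.5 = $160.59
Gross pay = $1873.55 + $160.59 = $2034.14
SIMPLE IRA contribution: $2034.14 × 0.0781 = $158.87
Taxable wages = $2034.14 − $158.87 = $1875.27
State withholding: $1875.27 × 0.0262 = $49.13
Medicare: $2034.14 × 0.01 = $20.34
State unemployment insurance (employee share): $2034.14 × 0.01 = $20.34
Gym membership: $124.34
Medical insurance premium: $28.01
Total deductions = $158.87 + $49.13 + $20.34 + $20.34 + $124.34 + $28.01 = $401.03
Net pay = $2034.14 − $401.03 = $1633.11

$1633.11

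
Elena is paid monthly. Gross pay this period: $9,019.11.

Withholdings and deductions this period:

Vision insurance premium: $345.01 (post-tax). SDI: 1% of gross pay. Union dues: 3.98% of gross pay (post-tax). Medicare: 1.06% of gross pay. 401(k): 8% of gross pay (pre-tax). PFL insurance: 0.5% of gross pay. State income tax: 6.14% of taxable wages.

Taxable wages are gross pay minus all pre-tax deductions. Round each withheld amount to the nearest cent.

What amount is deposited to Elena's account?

401(k): $9,019.11 × 0.08 = $721.53
Taxable wages = $9,019.11 − $721.53 = $8,297.58
State income tax: $8,297.58 × 0.0614 = $509.47
Medicare: $9,019.11 × 0.0106 = $95.60
SDI: $9,019.11 × 0.01 = $90.19
PFL insurance: $9,019.11 × 0.005 = $45.10
Union dues: $9,019.11 × 0.0398 = $358.96
Vision insurance premium: $345.01
Total deductions = $721.53 + $509.47 + $95.60 + $90.19 + $45.10 + $358.96 + $345.01 = $2,165.86
Net pay = $9,019.11 − $2,165.86 = $6,853.25

$6,853.25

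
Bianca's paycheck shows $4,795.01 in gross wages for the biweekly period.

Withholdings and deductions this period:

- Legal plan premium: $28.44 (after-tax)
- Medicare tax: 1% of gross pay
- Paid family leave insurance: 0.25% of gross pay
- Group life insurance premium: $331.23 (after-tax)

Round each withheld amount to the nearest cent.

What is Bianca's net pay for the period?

$4,375.40

Medicare tax: $4,795.01 × 0.01 = $47.95
Paid family leave insurance: $4,795.01 × 0.0025 = $11.99
Legal plan premium: $28.44
Group life insurance premium: $331.23
Total deductions = $47.95 + $11.99 + $28.44 + $331.23 = $419.61
Net pay = $4,795.01 − $419.61 = $4,375.40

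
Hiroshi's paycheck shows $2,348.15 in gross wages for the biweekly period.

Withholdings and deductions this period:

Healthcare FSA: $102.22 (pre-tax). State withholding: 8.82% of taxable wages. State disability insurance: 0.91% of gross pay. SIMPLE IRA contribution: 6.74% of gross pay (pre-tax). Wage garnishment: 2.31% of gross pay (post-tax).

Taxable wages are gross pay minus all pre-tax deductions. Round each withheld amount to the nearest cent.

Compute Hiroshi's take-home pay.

SIMPLE IRA contribution: $2,348.15 × 0.0674 = $158.27
Healthcare FSA: $102.22
Pre-tax total = $158.27 + $102.22 = $260.49
Taxable wages = $2,348.15 − $260.49 = $2,087.66
State withholding: $2,087.66 × 0.0882 = $184.13
State disability insurance: $2,348.15 × 0.0091 = $21.37
Wage garnishment: $2,348.15 × 0.0231 = $54.24
Total deductions = $158.27 + $102.22 + $184.13 + $21.37 + $54.24 = $520.23
Net pay = $2,348.15 − $520.23 = $1,827.92

$1,827.92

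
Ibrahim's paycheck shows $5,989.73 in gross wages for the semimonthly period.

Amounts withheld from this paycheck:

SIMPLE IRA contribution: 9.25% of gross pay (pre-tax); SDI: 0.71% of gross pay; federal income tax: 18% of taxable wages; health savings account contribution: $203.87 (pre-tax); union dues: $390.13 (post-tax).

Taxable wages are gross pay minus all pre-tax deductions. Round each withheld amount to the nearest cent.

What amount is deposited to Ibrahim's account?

SIMPLE IRA contribution: $5,989.73 × 0.0925 = $554.05
Health savings account contribution: $203.87
Pre-tax total = $554.05 + $203.87 = $757.92
Taxable wages = $5,989.73 − $757.92 = $5,231.81
Federal income tax: $5,231.81 × 0.18 = $941.73
SDI: $5,989.73 × 0.0071 = $42.53
Union dues: $390.13
Total deductions = $554.05 + $203.87 + $941.73 + $42.53 + $390.13 = $2,132.31
Net pay = $5,989.73 − $2,132.31 = $3,857.42

$3,857.42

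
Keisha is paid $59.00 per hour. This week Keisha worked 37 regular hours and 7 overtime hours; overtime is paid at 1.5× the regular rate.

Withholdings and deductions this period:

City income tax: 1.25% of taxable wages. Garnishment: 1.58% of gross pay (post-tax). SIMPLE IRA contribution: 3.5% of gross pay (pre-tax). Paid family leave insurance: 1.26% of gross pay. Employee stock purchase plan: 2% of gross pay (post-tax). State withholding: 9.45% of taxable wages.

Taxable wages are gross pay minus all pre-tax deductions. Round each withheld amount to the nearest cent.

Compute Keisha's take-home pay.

$2,279.39

Regular pay: 37 × $59.00 = $2,183.00
Overtime pay: 7 × $59.00 × 1.5 = $619.50
Gross pay = $2,183.00 + $619.50 = $2,802.50
SIMPLE IRA contribution: $2,802.50 × 0.035 = $98.09
Taxable wages = $2,802.50 − $98.09 = $2,704.41
City income tax: $2,704.41 × 0.0125 = $33.81
State withholding: $2,704.41 × 0.0945 = $255.57
Paid family leave insurance: $2,802.50 × 0.0126 = $35.31
Garnishment: $2,802.50 × 0.0158 = $44.28
Employee stock purchase plan: $2,802.50 × 0.02 = $56.05
Total deductions = $98.09 + $33.81 + $255.57 + $35.31 + $44.28 + $56.05 = $523.11
Net pay = $2,802.50 − $523.11 = $2,279.39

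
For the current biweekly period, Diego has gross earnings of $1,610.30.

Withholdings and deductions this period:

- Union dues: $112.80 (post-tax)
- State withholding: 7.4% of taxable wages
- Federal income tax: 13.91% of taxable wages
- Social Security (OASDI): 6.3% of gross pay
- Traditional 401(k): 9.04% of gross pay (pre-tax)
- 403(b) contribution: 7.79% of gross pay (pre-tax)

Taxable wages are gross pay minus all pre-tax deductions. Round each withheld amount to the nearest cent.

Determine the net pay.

$839.63

Traditional 401(k): $1,610.30 × 0.0904 = $145.57
403(b) contribution: $1,610.30 × 0.0779 = $125.44
Pre-tax total = $145.57 + $125.44 = $271.01
Taxable wages = $1,610.30 − $271.01 = $1,339.29
Federal income tax: $1,339.29 × 0.1391 = $186.30
State withholding: $1,339.29 × 0.074 = $99.11
Social Security (OASDI): $1,610.30 × 0.063 = $101.45
Union dues: $112.80
Total deductions = $145.57 + $125.44 + $186.30 + $99.11 + $101.45 + $112.80 = $770.67
Net pay = $1,610.30 − $770.67 = $839.63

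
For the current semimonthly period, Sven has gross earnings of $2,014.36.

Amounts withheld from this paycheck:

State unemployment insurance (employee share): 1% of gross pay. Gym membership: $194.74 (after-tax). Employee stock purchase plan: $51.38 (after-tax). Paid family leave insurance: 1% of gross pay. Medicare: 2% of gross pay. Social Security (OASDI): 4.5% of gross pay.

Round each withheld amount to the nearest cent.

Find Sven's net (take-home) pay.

$1,597.02

State unemployment insurance (employee share): $2,014.36 × 0.01 = $20.14
Social Security (OASDI): $2,014.36 × 0.045 = $90.65
Paid family leave insurance: $2,014.36 × 0.01 = $20.14
Medicare: $2,014.36 × 0.02 = $40.29
Employee stock purchase plan: $51.38
Gym membership: $194.74
Total deductions = $20.14 + $90.65 + $20.14 + $40.29 + $51.38 + $194.74 = $417.34
Net pay = $2,014.36 − $417.34 = $1,597.02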